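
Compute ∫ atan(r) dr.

Use integration by parts with u = arctan(r), dv = dr.
Then du = 1/(r**2 + 1) dr.

r*atan(r) - log(r**2 + 1)/2 + C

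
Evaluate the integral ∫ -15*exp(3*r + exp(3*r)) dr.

Let u = exp(3*r), so du = (3*exp(3*r)) dr.
Rewriting, the integral becomes -5·∫ e^u du = -5·e^u.
Substituting back, u = exp(3*r).

-5*exp(exp(3*r)) + C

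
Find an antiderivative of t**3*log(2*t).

t**4*(log(t) + log(2))/4 - t**4/16 + C

Use integration by parts with u = log(2*t), dv = t**3 dt.
Then du = 1/t dt and v = t**4/4.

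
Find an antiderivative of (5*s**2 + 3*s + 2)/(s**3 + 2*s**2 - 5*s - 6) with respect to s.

28*log(s - 2)/15 - 2*log(s + 1)/3 + 19*log(s + 3)/5 + C

Factor the denominator: (s - 2)*(s + 1)*(s + 3).
Partial-fraction decomposition: 19/(5*(s + 3)) - 2/(3*(s + 1)) + 28/(15*(s - 2)).
Integrate each term: A/(s−a) contributes A·log|s−a|.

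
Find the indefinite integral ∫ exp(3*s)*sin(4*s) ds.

Let I denote the integral. Integrate by parts with u = sin(4*s), dv = exp(3*s) ds, so v = exp(3*s)/3: I = exp(3*s)*sin(4*s)/3 − (4/3)·∫ exp(3*s)*cos(4*s) ds.
Apply parts again with u = cos(4*s), dv = exp(3*s) ds: ∫ exp(3*s)*cos(4*s) ds = exp(3*s)*cos(4*s)/3 + (4/3)·I. Substituting back brings back I: I = exp(3*s)*sin(4*s)/3 - 4*exp(3*s)*cos(4*s)/9 − (16/9)·I.
Solving for I: (1 + 16/9)·I equals the remaining terms, so I = (9/25)·(exp(3*s)*sin(4*s)/3 - 4*exp(3*s)*cos(4*s)/9).

3*exp(3*s)*sin(4*s)/25 - 4*exp(3*s)*cos(4*s)/25 + C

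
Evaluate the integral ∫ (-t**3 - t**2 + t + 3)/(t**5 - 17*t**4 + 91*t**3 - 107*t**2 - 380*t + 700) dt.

Factor the denominator: (t - 7)*(t - 5)**2*(t - 2)*(t + 2).
Partial-fraction decomposition: 5/(1764*(t + 2)) + 7/(180*(t - 2)) + 1835/(882*(t - 5)) + 71/(21*(t - 5)**2) - 191/(90*(t - 7)).
Integrate each term; A/(t−a) gives A·log|t−a|; A/(t−a)² gives −A/(t−a).

-191*log(t - 7)/90 + 1835*log(t - 5)/882 + 7*log(t - 2)/180 + 5*log(t + 2)/1764 - 71/(21*t - 105) + C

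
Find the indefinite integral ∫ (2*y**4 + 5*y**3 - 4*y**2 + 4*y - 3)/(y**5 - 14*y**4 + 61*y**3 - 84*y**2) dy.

-17*log(y)/784 + 3173*log(y - 7)/294 - 781*log(y - 4)/48 + 15*log(y - 3)/2 - 1/(28*y) + C

Factor the denominator: y**2*(y - 7)*(y - 4)*(y - 3).
Partial-fraction decomposition: 15/(2*(y - 3)) - 781/(48*(y - 4)) + 3173/(294*(y - 7)) - 17/(784*y) + 1/(28*y**2).
Integrate each term; A/(y−a) gives A·log|y−a|; A/(y−a)² gives −A/(y−a).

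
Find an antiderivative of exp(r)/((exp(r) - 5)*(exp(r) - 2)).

log(exp(r) - 5)/3 - log(exp(r) - 2)/3 + C

Let u = e^r, du = e^r dr.
The integral becomes ∫ du/((u-5)(u-2)); decompose into partial fractions.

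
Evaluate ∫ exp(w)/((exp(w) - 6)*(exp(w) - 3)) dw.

Let u = e^w, du = e^w dw.
The integral becomes ∫ du/((u-3)(u-6)); decompose into partial fractions.

log(exp(w) - 6)/3 - log(exp(w) - 3)/3 + C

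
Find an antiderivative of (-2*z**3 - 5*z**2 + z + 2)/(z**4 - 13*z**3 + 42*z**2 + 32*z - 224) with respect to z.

Factor the denominator: (z - 7)*(z - 4)**2*(z + 2).
Partial-fraction decomposition: 1/(81*(z + 2)) + 253/(27*(z - 4)) + 101/(9*(z - 4)**2) - 922/(81*(z - 7)).
Integrate each term; A/(z−a) gives A·log|z−a|; A/(z−a)² gives −A/(z−a).

-922*log(z - 7)/81 + 253*log(z - 4)/27 + log(z + 2)/81 - 101/(9*z - 36) + C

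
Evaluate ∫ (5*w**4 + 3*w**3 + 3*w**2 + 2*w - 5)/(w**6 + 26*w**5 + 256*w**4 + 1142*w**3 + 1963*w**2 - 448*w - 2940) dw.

Factor the denominator: (w - 1)*(w + 2)*(w + 5)*(w + 6)*(w + 7)**2.
Partial-fraction decomposition: 69029/(400*(w + 7)) + 694/(5*(w + 7)**2) - 5923/(28*(w + 6)) + 1405/(36*(w + 5)) - 59/(900*(w + 2)) + 1/(1008*(w - 1)).
Integrate each term; A/(w−a) gives A·log|w−a|; A/(w−a)² gives −A/(w−a).

log(w - 1)/1008 - 59*log(w + 2)/900 + 1405*log(w + 5)/36 - 5923*log(w + 6)/28 + 69029*log(w + 7)/400 - 694/(5*w + 35) + C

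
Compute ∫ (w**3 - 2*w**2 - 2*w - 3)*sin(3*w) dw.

Use integration by parts with u = w**3 - 2*w**2 - 2*w - 3, dv = sin(3*w) dw, so v = -cos(3*w)/3.
Apply parts 3 times (tabular method): alternate signs, differentiate u down to 0, integrate dv up.

-w**3*cos(3*w)/3 + w**2*sin(3*w)/3 + 2*w**2*cos(3*w)/3 - 4*w*sin(3*w)/9 + 8*w*cos(3*w)/9 - 8*sin(3*w)/27 + 23*cos(3*w)/27 + C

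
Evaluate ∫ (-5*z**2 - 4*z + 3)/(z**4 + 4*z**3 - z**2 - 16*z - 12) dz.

Factor the denominator: (z - 2)*(z + 1)*(z + 2)*(z + 3).
Partial-fraction decomposition: 3/(z + 3) - 9/(4*(z + 2)) - 1/(3*(z + 1)) - 5/(12*(z - 2)).
Integrate each term: A/(z−a) contributes A·log|z−a|.

-5*log(z - 2)/12 - log(z + 1)/3 - 9*log(z + 2)/4 + 3*log(z + 3) + C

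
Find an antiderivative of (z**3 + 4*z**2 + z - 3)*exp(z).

Use integration by parts with u = z**3 + 4*z**2 + z - 3, dv = exp(z) dz, so v = exp(z).
Apply parts 3 times (tabular method): alternate signs, differentiate u down to 0, integrate dv up.

(z**3 + z**2 - z - 2)*exp(z) + C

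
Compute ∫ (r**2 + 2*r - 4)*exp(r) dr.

Use integration by parts with u = r**2 + 2*r - 4, dv = exp(r) dr, so v = exp(r).
Apply parts 2 times (tabular method): alternate signs, differentiate u down to 0, integrate dv up.

(r**2 - 4)*exp(r) + C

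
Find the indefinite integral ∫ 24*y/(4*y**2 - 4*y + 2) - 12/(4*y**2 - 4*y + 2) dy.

3*log(4*y**2 - 4*y + 2) + C

Let u = 4*y**2 - 4*y + 2, so du = (8*y - 4) dy.
Rewriting, the integral becomes 3·∫ 1/u du = 3·log(u).
Substituting back, u = 4*y**2 - 4*y + 2.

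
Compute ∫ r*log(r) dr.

r**2*log(r)/2 - r**2/4 + C

Use integration by parts with u = log(r), dv = r dr.
Then du = 1/r dr and v = r**2/2.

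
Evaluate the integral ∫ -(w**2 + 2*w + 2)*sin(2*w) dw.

Use integration by parts with u = w**2 + 2*w + 2, dv = -sin(2*w) dw, so v = cos(2*w)/2.
Apply parts 2 times (tabular method): alternate signs, differentiate u down to 0, integrate dv up.

w**2*cos(2*w)/2 - w*sin(2*w)/2 + w*cos(2*w) - sin(2*w)/2 + 3*cos(2*w)/4 + C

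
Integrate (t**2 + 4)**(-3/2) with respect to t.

t/(4*sqrt(t**2 + 4)) + C

Substitute t = 2·tan(θ), so dt = 2·sec(θ)^2 dθ and the radical becomes sqrt(t**2 + 4) = 2·sec(θ) by the Pythagorean identity.
Integrate the resulting trig expression in θ, then back-substitute tan(θ) = t/2, sec(θ) = sqrt(t**2 + 4)/2 (absorbing any constant into C).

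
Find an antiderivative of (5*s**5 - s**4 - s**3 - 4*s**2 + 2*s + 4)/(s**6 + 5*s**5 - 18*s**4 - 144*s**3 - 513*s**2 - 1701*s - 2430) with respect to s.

Factor the denominator: (s - 6)*(s + 3)**2*(s + 5)*(s**2 + 9).
Partial-fraction decomposition: (143*s - 9759)/(5508*(s**2 + 9)) + 16231/(1496*(s + 5)) - 39683/(5832*(s + 3)) + 1307/(324*(s + 3)**2) + 7448/(8019*(s - 6)).
Integrate each term; A/(s−a) gives A·log|s−a|; the (Bs+D)/(s²+p²) term gives a log and an atan.

7448*log(s - 6)/8019 - 39683*log(s + 3)/5832 + 16231*log(s + 5)/1496 + 143*log(s**2 + 9)/11016 - 3253*atan(s/3)/5508 - 1307/(324*s + 972) + C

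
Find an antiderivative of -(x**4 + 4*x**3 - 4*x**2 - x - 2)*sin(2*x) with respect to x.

x**4*cos(2*x)/2 - x**3*sin(2*x) + 2*x**3*cos(2*x) - 3*x**2*sin(2*x) - 7*x**2*cos(2*x)/2 + 7*x*sin(2*x)/2 - 7*x*cos(2*x)/2 + 7*sin(2*x)/4 + 3*cos(2*x)/4 + C

Use integration by parts with u = x**4 + 4*x**3 - 4*x**2 - x - 2, dv = -sin(2*x) dx, so v = cos(2*x)/2.
Apply parts 4 times (tabular method): alternate signs, differentiate u down to 0, integrate dv up.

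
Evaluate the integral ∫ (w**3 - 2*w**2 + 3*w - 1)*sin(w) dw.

-w**3*cos(w) + 3*w**2*sin(w) + 2*w**2*cos(w) - 4*w*sin(w) + 3*w*cos(w) - 3*sin(w) - 3*cos(w) + C

Use integration by parts with u = w**3 - 2*w**2 + 3*w - 1, dv = sin(w) dw, so v = -cos(w).
Apply parts 3 times (tabular method): alternate signs, differentiate u down to 0, integrate dv up.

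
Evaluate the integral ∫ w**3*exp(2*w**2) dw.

(2*w**2 - 1)*exp(2*w**2)/8 + C

Let u = w², du = 2w dw; rewrite as (1/2)∫ u^1·exp(2u) du.
Now integrate by parts 1 time.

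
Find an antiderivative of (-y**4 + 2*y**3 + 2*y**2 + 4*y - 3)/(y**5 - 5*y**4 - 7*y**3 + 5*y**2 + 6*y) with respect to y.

-log(y)/2 - 257*log(y - 6)/490 - log(y - 1)/5 + 11*log(y + 1)/49 - 4/(7*y + 7) + C

Factor the denominator: y*(y - 6)*(y - 1)*(y + 1)**2.
Partial-fraction decomposition: 11/(49*(y + 1)) + 4/(7*(y + 1)**2) - 1/(5*(y - 1)) - 257/(490*(y - 6)) - 1/(2*y).
Integrate each term; A/(y−a) gives A·log|y−a|; A/(y−a)² gives −A/(y−a).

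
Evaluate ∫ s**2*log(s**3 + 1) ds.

s**3*log(s**3 + 1)/3 - s**3/3 + log(s**3 + 1)/3 + C

Let u = s**3 + 1, so du = (3*s**2) ds.
The integral becomes (1/3)·∫ log(u) du; integrate by parts with u′=log(u), dv′=du.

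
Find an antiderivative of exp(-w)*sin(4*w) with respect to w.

Let I denote the integral. Integrate by parts with u = sin(4*w), dv = exp(-w) dw, so v = -exp(-w): I = -exp(-w)*sin(4*w) + 4·∫ exp(-w)*cos(4*w) dw.
Apply parts again with u = cos(4*w), dv = exp(-w) dw: ∫ exp(-w)*cos(4*w) dw = -exp(-w)*cos(4*w) − 4·I. Substituting back brings back I: I = -exp(-w)*sin(4*w) - 4*exp(-w)*cos(4*w) − 16·I.
Solving for I: (1 + 16)·I equals the remaining terms, so I = (1/17)·(-exp(-w)*sin(4*w) - 4*exp(-w)*cos(4*w)).

-exp(-w)*sin(4*w)/17 - 4*exp(-w)*cos(4*w)/17 + C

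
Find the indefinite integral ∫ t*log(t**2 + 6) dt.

Let u = t**2 + 6, so du = (2*t) dt.
The integral becomes (1/2)·∫ log(u) du; integrate by parts with u′=log(u), dv′=du.

t**2*log(t**2 + 6)/2 - t**2/2 + 3*log(t**2 + 6) + C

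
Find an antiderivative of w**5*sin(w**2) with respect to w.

Let u = w², du = 2w dw; rewrite as (1/2)∫ u^2·sin(1u) du.
Now integrate by parts 2 times.

-w**4*cos(w**2)/2 + w**2*sin(w**2) + cos(w**2) + C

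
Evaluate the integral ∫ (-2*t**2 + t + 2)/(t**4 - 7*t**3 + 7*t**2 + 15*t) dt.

2*log(t)/15 - 43*log(t - 5)/60 + 13*log(t - 3)/24 + log(t + 1)/24 + C

Factor the denominator: t*(t - 5)*(t - 3)*(t + 1).
Partial-fraction decomposition: 1/(24*(t + 1)) + 13/(24*(t - 3)) - 43/(60*(t - 5)) + 2/(15*t).
Integrate each term: A/(t−a) contributes A·log|t−a|.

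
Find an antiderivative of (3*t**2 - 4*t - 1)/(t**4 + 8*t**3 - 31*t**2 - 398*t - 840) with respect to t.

59*log(t - 7)/858 - 63*log(t + 4)/22 + 47*log(t + 5)/6 - 131*log(t + 6)/26 + C

Factor the denominator: (t - 7)*(t + 4)*(t + 5)*(t + 6).
Partial-fraction decomposition: -131/(26*(t + 6)) + 47/(6*(t + 5)) - 63/(22*(t + 4)) + 59/(858*(t - 7)).
Integrate each term: A/(t−a) contributes A·log|t−a|.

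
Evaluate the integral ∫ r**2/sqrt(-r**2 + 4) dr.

Substitute r = 2·sin(θ), so dr = 2·cos(θ) dθ and the radical becomes sqrt(-r**2 + 4) = 2·cos(θ) by the Pythagorean identity.
Integrate the resulting trig expression in θ, then back-substitute θ = asin(r/2), sin(θ) = r/2, cos(θ) = sqrt(-r**2 + 4)/2 (absorbing any constant into C).

-r*sqrt(-r**2 + 4)/2 + 2*asin(r/2) + C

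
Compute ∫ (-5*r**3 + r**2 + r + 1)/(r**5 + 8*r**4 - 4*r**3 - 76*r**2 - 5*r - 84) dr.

-61*log(r - 3)/350 - 111*log(r + 4)/119 + 293*log(r + 7)/250 - 69*log(r**2 + 1)/2125 - 9*atan(r)/2125 + C

Factor the denominator: (r - 3)*(r + 4)*(r + 7)*(r**2 + 1).
Partial-fraction decomposition: -3*(46*r + 3)/(2125*(r**2 + 1)) + 293/(250*(r + 7)) - 111/(119*(r + 4)) - 61/(350*(r - 3)).
Integrate each term; A/(r−a) gives A·log|r−a|; the (Br+D)/(r²+p²) term gives a log and an atan.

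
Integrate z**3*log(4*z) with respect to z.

z**4*(log(z) + 2*log(2))/4 - z**4/16 + C

Use integration by parts with u = log(4*z), dv = z**3 dz.
Then du = 1/z dz and v = z**4/4.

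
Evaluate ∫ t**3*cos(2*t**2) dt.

Let u = t², du = 2t dt; rewrite as (1/2)∫ u^1·cos(2u) du.
Now integrate by parts 1 time.

t**2*sin(2*t**2)/4 + cos(2*t**2)/8 + C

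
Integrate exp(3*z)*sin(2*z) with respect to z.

3*exp(3*z)*sin(2*z)/13 - 2*exp(3*z)*cos(2*z)/13 + C

Let I denote the integral. Integrate by parts with u = sin(2*z), dv = exp(3*z) dz, so v = exp(3*z)/3: I = exp(3*z)*sin(2*z)/3 − (2/3)·∫ exp(3*z)*cos(2*z) dz.
Apply parts again with u = cos(2*z), dv = exp(3*z) dz: ∫ exp(3*z)*cos(2*z) dz = exp(3*z)*cos(2*z)/3 + (2/3)·I. Substituting back brings back I: I = exp(3*z)*sin(2*z)/3 - 2*exp(3*z)*cos(2*z)/9 − (4/9)·I.
Solving for I: (1 + 4/9)·I equals the remaining terms, so I = (9/13)·(exp(3*z)*sin(2*z)/3 - 2*exp(3*z)*cos(2*z)/9).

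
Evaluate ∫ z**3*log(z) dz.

Use integration by parts with u = log(z), dv = z**3 dz.
Then du = 1/z dz and v = z**4/4.

z**4*log(z)/4 - z**4/16 + C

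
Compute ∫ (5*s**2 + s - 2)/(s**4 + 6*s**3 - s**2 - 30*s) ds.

log(s)/15 + 2*log(s - 2)/7 + 4*log(s + 3)/3 - 59*log(s + 5)/35 + C

Factor the denominator: s*(s - 2)*(s + 3)*(s + 5).
Partial-fraction decomposition: -59/(35*(s + 5)) + 4/(3*(s + 3)) + 2/(7*(s - 2)) + 1/(15*s).
Integrate each term: A/(s−a) contributes A·log|s−a|.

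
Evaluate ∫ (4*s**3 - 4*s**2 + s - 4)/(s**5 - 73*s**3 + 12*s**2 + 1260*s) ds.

Factor the denominator: s*(s - 6)**2*(s + 5)*(s + 7).
Partial-fraction decomposition: -1579/(2366*(s + 7)) + 609/(1210*(s + 5)) + 30779/(184041*(s - 6)) + 361/(429*(s - 6)**2) - 1/(315*s).
Integrate each term; A/(s−a) gives A·log|s−a|; A/(s−a)² gives −A/(s−a).

-log(s)/315 + 30779*log(s - 6)/184041 + 609*log(s + 5)/1210 - 1579*log(s + 7)/2366 - 361/(429*s - 2574) + C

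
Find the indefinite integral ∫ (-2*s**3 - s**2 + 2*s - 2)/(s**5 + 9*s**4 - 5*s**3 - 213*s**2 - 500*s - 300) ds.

-89*log(s - 5)/1540 + log(s + 1)/40 + log(s + 2)/14 - 71*log(s + 5)/40 + 191*log(s + 6)/110 + C

Factor the denominator: (s - 5)*(s + 1)*(s + 2)*(s + 5)*(s + 6).
Partial-fraction decomposition: 191/(110*(s + 6)) - 71/(40*(s + 5)) + 1/(14*(s + 2)) + 1/(40*(s + 1)) - 89/(1540*(s - 5)).
Integrate each term: A/(s−a) contributes A·log|s−a|.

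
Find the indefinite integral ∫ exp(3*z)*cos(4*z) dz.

4*exp(3*z)*sin(4*z)/25 + 3*exp(3*z)*cos(4*z)/25 + C

Let I denote the integral. Integrate by parts with u = cos(4*z), dv = exp(3*z) dz, so v = exp(3*z)/3: I = exp(3*z)*cos(4*z)/3 + (4/3)·∫ exp(3*z)*sin(4*z) dz.
Apply parts again with u = sin(4*z), dv = exp(3*z) dz: ∫ exp(3*z)*sin(4*z) dz = exp(3*z)*sin(4*z)/3 − (4/3)·I. Substituting back brings back I: I = 4*exp(3*z)*sin(4*z)/9 + exp(3*z)*cos(4*z)/3 − (16/9)·I.
Solving for I: (1 + 16/9)·I equals the remaining terms, so I = (9/25)·(4*exp(3*z)*sin(4*z)/9 + exp(3*z)*cos(4*z)/3).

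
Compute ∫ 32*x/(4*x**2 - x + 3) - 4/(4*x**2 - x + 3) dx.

Let u = 4*x**2 - x + 3, so du = (8*x - 1) dx.
Rewriting, the integral becomes 4·∫ 1/u du = 4·log(u).
Substituting back, u = 4*x**2 - x + 3.

4*log(4*x**2 - x + 3) + C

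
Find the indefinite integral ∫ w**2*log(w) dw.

w**3*log(w)/3 - w**3/9 + C

Use integration by parts with u = log(w), dv = w**2 dw.
Then du = 1/w dw and v = w**3/3.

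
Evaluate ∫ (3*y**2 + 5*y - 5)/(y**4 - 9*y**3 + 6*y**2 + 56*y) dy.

Factor the denominator: y*(y - 7)*(y - 4)*(y + 2).
Partial-fraction decomposition: 1/(36*(y + 2)) - 7/(8*(y - 4)) + 59/(63*(y - 7)) - 5/(56*y).
Integrate each term: A/(y−a) contributes A·log|y−a|.

-5*log(y)/56 + 59*log(y - 7)/63 - 7*log(y - 4)/8 + log(y + 2)/36 + C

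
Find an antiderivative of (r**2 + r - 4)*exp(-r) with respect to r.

Use integration by parts with u = r**2 + r - 4, dv = exp(-r) dr, so v = -exp(-r).
Apply parts 2 times (tabular method): alternate signs, differentiate u down to 0, integrate dv up.

(-r**2 - 3*r + 1)*exp(-r) + C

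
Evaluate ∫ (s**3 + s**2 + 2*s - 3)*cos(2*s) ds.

Use integration by parts with u = s**3 + s**2 + 2*s - 3, dv = cos(2*s) ds, so v = sin(2*s)/2.
Apply parts 3 times (tabular method): alternate signs, differentiate u down to 0, integrate dv up.

s**3*sin(2*s)/2 + s**2*sin(2*s)/2 + 3*s**2*cos(2*s)/4 + s*sin(2*s)/4 + s*cos(2*s)/2 - 7*sin(2*s)/4 + cos(2*s)/8 + C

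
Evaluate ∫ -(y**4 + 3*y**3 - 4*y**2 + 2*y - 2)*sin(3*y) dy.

Use integration by parts with u = y**4 + 3*y**3 - 4*y**2 + 2*y - 2, dv = -sin(3*y) dy, so v = cos(3*y)/3.
Apply parts 4 times (tabular method): alternate signs, differentiate u down to 0, integrate dv up.

y**4*cos(3*y)/3 - 4*y**3*sin(3*y)/9 + y**3*cos(3*y) - y**2*sin(3*y) - 16*y**2*cos(3*y)/9 + 32*y*sin(3*y)/27 - 22*cos(3*y)/81 + C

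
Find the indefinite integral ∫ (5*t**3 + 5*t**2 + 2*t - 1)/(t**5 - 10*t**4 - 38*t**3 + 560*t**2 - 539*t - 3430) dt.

Factor the denominator: (t - 7)**2*(t - 5)*(t + 2)*(t + 7).
Partial-fraction decomposition: -99/(784*(t + 7)) + 5/(567*(t + 2)) + 253/(112*(t - 5)) - 16999/(7938*(t - 7)) + 1973/(252*(t - 7)**2).
Integrate each term; A/(t−a) gives A·log|t−a|; A/(t−a)² gives −A/(t−a).

-16999*log(t - 7)/7938 + 253*log(t - 5)/112 + 5*log(t + 2)/567 - 99*log(t + 7)/784 - 1973/(252*t - 1764) + C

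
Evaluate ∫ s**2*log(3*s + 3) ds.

s**3*log(3*s + 3)/3 - s**3/9 + s**2/6 - s/3 + log(s + 1)/3 + C

Use integration by parts with u = log(3*s + 3), dv = s**2 ds.
Then du = 3/(3*s + 3) ds and v = s**3/3.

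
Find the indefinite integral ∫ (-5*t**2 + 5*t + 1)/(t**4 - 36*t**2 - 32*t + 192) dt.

Factor the denominator: (t - 6)*(t - 2)*(t + 4)**2.
Partial-fraction decomposition: 31/(100*(t + 4)) - 33/(20*(t + 4)**2) + 1/(16*(t - 2)) - 149/(400*(t - 6)).
Integrate each term; A/(t−a) gives A·log|t−a|; A/(t−a)² gives −A/(t−a).

-149*log(t - 6)/400 + log(t - 2)/16 + 31*log(t + 4)/100 + 33/(20*t + 80) + C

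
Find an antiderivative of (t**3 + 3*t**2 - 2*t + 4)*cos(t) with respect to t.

t**3*sin(t) + 3*t**2*sin(t) + 3*t**2*cos(t) - 8*t*sin(t) + 6*t*cos(t) - 2*sin(t) - 8*cos(t) + C

Use integration by parts with u = t**3 + 3*t**2 - 2*t + 4, dv = cos(t) dt, so v = sin(t).
Apply parts 3 times (tabular method): alternate signs, differentiate u down to 0, integrate dv up.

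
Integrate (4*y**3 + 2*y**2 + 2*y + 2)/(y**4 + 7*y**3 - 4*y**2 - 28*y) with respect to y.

-log(y)/14 + 23*log(y - 2)/36 - 13*log(y + 2)/20 + 1286*log(y + 7)/315 + C

Factor the denominator: y*(y - 2)*(y + 2)*(y + 7).
Partial-fraction decomposition: 1286/(315*(y + 7)) - 13/(20*(y + 2)) + 23/(36*(y - 2)) - 1/(14*y).
Integrate each term: A/(y−a) contributes A·log|y−a|.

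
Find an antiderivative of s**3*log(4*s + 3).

Use integration by parts with u = log(4*s + 3), dv = s**3 ds.
Then du = 4/(4*s + 3) ds and v = s**4/4.

s**4*log(4*s + 3)/4 - s**4/16 + s**3/16 - 9*s**2/128 + 27*s/256 - 81*log(4*s + 3)/1024 + C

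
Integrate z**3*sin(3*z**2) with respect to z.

Let u = z², du = 2z dz; rewrite as (1/2)∫ u^1·sin(3u) du.
Now integrate by parts 1 time.

-z**2*cos(3*z**2)/6 + sin(3*z**2)/18 + C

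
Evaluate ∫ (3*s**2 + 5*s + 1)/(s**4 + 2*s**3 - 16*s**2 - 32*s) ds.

Factor the denominator: s*(s - 4)*(s + 2)*(s + 4).
Partial-fraction decomposition: -29/(64*(s + 4)) + 1/(8*(s + 2)) + 23/(64*(s - 4)) - 1/(32*s).
Integrate each term: A/(s−a) contributes A·log|s−a|.

-log(s)/32 + 23*log(s - 4)/64 + log(s + 2)/8 - 29*log(s + 4)/64 + C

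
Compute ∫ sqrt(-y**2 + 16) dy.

Substitute y = 4·sin(θ), so dy = 4·cos(θ) dθ and the radical becomes sqrt(-y**2 + 16) = 4·cos(θ) by the Pythagorean identity.
Integrate the resulting trig expression in θ, then back-substitute θ = asin(y/4), sin(θ) = y/4, cos(θ) = sqrt(-y**2 + 16)/4 (absorbing any constant into C).

y*sqrt(-y**2 + 16)/2 + 8*asin(y/4) + C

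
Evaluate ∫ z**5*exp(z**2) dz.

Let u = z², du = 2z dz; rewrite as (1/2)∫ u^2·exp(1u) du.
Now integrate by parts 2 times.

(z**4 - 2*z**2 + 2)*exp(z**2)/2 + C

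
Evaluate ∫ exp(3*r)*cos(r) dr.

Let I denote the integral. Integrate by parts with u = cos(r), dv = exp(3*r) dr, so v = exp(3*r)/3: I = exp(3*r)*cos(r)/3 + (1/3)·∫ exp(3*r)*sin(r) dr.
Apply parts again with u = sin(r), dv = exp(3*r) dr: ∫ exp(3*r)*sin(r) dr = exp(3*r)*sin(r)/3 − (1/3)·I. Substituting back brings back I: I = exp(3*r)*sin(r)/9 + exp(3*r)*cos(r)/3 − (1/9)·I.
Solving for I: (1 + 1/9)·I equals the remaining terms, so I = (9/10)·(exp(3*r)*sin(r)/9 + exp(3*r)*cos(r)/3).

exp(3*r)*sin(r)/10 + 3*exp(3*r)*cos(r)/10 + C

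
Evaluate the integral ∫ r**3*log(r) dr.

r**4*log(r)/4 - r**4/16 + C

Use integration by parts with u = log(r), dv = r**3 dr.
Then du = 1/r dr and v = r**4/4.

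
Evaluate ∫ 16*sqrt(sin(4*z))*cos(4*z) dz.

Let u = sin(4*z), so du = (4*cos(4*z)) dz.
Rewriting, the integral becomes 4·∫ √u du = 4·(2/3)u^(3/2).
Substituting back, u = sin(4*z).

8*sin(4*z)**(3/2)/3 + C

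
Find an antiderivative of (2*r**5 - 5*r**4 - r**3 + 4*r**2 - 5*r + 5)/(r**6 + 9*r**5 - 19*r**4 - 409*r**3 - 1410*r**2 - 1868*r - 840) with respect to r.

893*log(r - 7)/4212 - log(r + 1)/20 + 2779*log(r + 2)/1296 - 190*log(r + 5)/9 + 21637*log(r + 6)/1040 + 35/(36*r + 72) + C

Factor the denominator: (r - 7)*(r + 1)*(r + 2)**2*(r + 5)*(r + 6).
Partial-fraction decomposition: 21637/(1040*(r + 6)) - 190/(9*(r + 5)) + 2779/(1296*(r + 2)) - 35/(36*(r + 2)**2) - 1/(20*(r + 1)) + 893/(4212*(r - 7)).
Integrate each term; A/(r−a) gives A·log|r−a|; A/(r−a)² gives −A/(r−a).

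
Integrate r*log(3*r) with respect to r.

Use integration by parts with u = log(3*r), dv = r dr.
Then du = 1/r dr and v = r**2/2.

r**2*(log(r) + log(3))/2 - r**2/4 + C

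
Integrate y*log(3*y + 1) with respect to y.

Use integration by parts with u = log(3*y + 1), dv = y dy.
Then du = 3/(3*y + 1) dy and v = y**2/2.

y**2*log(3*y + 1)/2 - y**2/4 + y/6 - log(3*y + 1)/18 + C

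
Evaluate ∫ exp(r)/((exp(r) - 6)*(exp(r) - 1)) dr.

log(exp(r) - 6)/5 - log(exp(r) - 1)/5 + C

Let u = e^r, du = e^r dr.
The integral becomes ∫ du/((u-1)(u-6)); decompose into partial fractions.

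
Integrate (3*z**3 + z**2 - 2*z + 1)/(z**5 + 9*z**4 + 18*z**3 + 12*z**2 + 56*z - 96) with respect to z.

Factor the denominator: (z - 1)*(z + 4)*(z + 6)*(z**2 + 4).
Partial-fraction decomposition: (87*z - 38)/(400*(z**2 + 4)) - 599/(560*(z + 6)) + 167/(200*(z + 4)) + 3/(175*(z - 1)).
Integrate each term; A/(z−a) gives A·log|z−a|; the (Bz+D)/(z²+p²) term gives a log and an atan.

3*log(z - 1)/175 + 167*log(z + 4)/200 - 599*log(z + 6)/560 + 87*log(z**2 + 4)/800 - 19*atan(z/2)/400 + C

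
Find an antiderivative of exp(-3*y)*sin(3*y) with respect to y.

-exp(-3*y)*sin(3*y)/6 - exp(-3*y)*cos(3*y)/6 + C

Let I denote the integral. Integrate by parts with u = sin(3*y), dv = exp(-3*y) dy, so v = -exp(-3*y)/3: I = -exp(-3*y)*sin(3*y)/3 + ∫ exp(-3*y)*cos(3*y) dy.
Apply parts again with u = cos(3*y), dv = exp(-3*y) dy: ∫ exp(-3*y)*cos(3*y) dy = -exp(-3*y)*cos(3*y)/3 − I. Substituting back brings back I: I = -exp(-3*y)*sin(3*y)/3 - exp(-3*y)*cos(3*y)/3 − I.
Solving for I: (1 + 1)·I equals the remaining terms, so I = (1/2)·(-exp(-3*y)*sin(3*y)/3 - exp(-3*y)*cos(3*y)/3).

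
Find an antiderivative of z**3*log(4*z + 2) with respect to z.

Use integration by parts with u = log(4*z + 2), dv = z**3 dz.
Then du = 4/(4*z + 2) dz and v = z**4/4.

z**4*log(4*z + 2)/4 - z**4/16 + z**3/24 - z**2/32 + z/32 - log(2*z + 1)/64 + C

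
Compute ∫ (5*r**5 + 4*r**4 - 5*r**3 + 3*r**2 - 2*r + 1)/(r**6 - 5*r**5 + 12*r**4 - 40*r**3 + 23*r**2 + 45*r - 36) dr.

Factor the denominator: (r - 4)*(r - 1)**2*(r + 1)*(r**2 + 9).
Partial-fraction decomposition: (15*r + 433)/(50*(r**2 + 9)) - 1/(20*(r + 1)) - 139/(300*(r - 1)) - 1/(10*(r - 1)**2) + 391/(75*(r - 4)).
Integrate each term; A/(r−a) gives A·log|r−a|; the (Br+D)/(r²+p²) term gives a log and an atan.

391*log(r - 4)/75 - 139*log(r - 1)/300 - log(r + 1)/20 + 3*log(r**2 + 9)/20 + 433*atan(r/3)/150 + 1/(10*r - 10) + C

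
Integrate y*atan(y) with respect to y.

Use integration by parts with u = arctan(y), dv = y dy.
Then du = 1/(y**2 + 1) dy.

y**2*atan(y)/2 - y/2 + atan(y)/2 + C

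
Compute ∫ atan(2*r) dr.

r*atan(2*r) - log(4*r**2 + 1)/4 + C

Use integration by parts with u = arctan(2*r), dv = dr.
Then du = 2/(4*r**2 + 1) dr.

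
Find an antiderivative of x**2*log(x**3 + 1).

x**3*log(x**3 + 1)/3 - x**3/3 + log(x**3 + 1)/3 + C

Let u = x**3 + 1, so du = (3*x**2) dx.
The integral becomes (1/3)·∫ log(u) du; integrate by parts with u′=log(u), dv′=du.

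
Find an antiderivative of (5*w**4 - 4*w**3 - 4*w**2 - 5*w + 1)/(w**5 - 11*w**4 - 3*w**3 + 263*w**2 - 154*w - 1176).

597419*log(w - 7)/156816 + 247*log(w - 3)/560 - 107*log(w + 2)/810 + 1493*log(w + 4)/1694 - 10403/(396*w - 2772) + C

Factor the denominator: (w - 7)**2*(w - 3)*(w + 2)*(w + 4).
Partial-fraction decomposition: 1493/(1694*(w + 4)) - 107/(810*(w + 2)) + 247/(560*(w - 3)) + 597419/(156816*(w - 7)) + 10403/(396*(w - 7)**2).
Integrate each term; A/(w−a) gives A·log|w−a|; A/(w−a)² gives −A/(w−a).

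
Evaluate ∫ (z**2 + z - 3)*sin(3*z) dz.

Use integration by parts with u = z**2 + z - 3, dv = sin(3*z) dz, so v = -cos(3*z)/3.
Apply parts 2 times (tabular method): alternate signs, differentiate u down to 0, integrate dv up.

-z**2*cos(3*z)/3 + 2*z*sin(3*z)/9 - z*cos(3*z)/3 + sin(3*z)/9 + 29*cos(3*z)/27 + C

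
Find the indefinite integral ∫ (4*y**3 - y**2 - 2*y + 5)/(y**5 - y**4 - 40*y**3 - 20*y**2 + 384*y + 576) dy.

821*log(y - 6)/1440 - 79*log(y - 4)/224 - 9*log(y + 2)/32 + 106*log(y + 3)/63 - 259*log(y + 4)/160 + C

Factor the denominator: (y - 6)*(y - 4)*(y + 2)*(y + 3)*(y + 4).
Partial-fraction decomposition: -259/(160*(y + 4)) + 106/(63*(y + 3)) - 9/(32*(y + 2)) - 79/(224*(y - 4)) + 821/(1440*(y - 6)).
Integrate each term: A/(y−a) contributes A·log|y−a|.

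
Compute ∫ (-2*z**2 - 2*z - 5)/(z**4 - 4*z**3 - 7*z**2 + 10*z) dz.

Factor the denominator: z*(z - 5)*(z - 1)*(z + 2).
Partial-fraction decomposition: 3/(14*(z + 2)) + 3/(4*(z - 1)) - 13/(28*(z - 5)) - 1/(2*z).
Integrate each term: A/(z−a) contributes A·log|z−a|.

-log(z)/2 - 13*log(z - 5)/28 + 3*log(z - 1)/4 + 3*log(z + 2)/14 + C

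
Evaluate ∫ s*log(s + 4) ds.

Use integration by parts with u = log(s + 4), dv = s ds.
Then du = 1/(s + 4) ds and v = s**2/2.

s**2*log(s + 4)/2 - s**2/4 + 2*s - 8*log(s + 4) + C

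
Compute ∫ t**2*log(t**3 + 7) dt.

Let u = t**3 + 7, so du = (3*t**2) dt.
The integral becomes (1/3)·∫ log(u) du; integrate by parts with u′=log(u), dv′=du.

t**3*log(t**3 + 7)/3 - t**3/3 + 7*log(t**3 + 7)/3 + C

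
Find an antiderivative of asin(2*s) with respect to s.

s*asin(2*s) + sqrt(-4*s**2 + 1)/2 + C

Use integration by parts with u = arcsin(2*s), dv = ds.
Then du = 2/sqrt(-4*s**2 + 1) ds.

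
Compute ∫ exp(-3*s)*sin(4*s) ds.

-3*exp(-3*s)*sin(4*s)/25 - 4*exp(-3*s)*cos(4*s)/25 + C

Let I denote the integral. Integrate by parts with u = sin(4*s), dv = exp(-3*s) ds, so v = -exp(-3*s)/3: I = -exp(-3*s)*sin(4*s)/3 + (4/3)·∫ exp(-3*s)*cos(4*s) ds.
Apply parts again with u = cos(4*s), dv = exp(-3*s) ds: ∫ exp(-3*s)*cos(4*s) ds = -exp(-3*s)*cos(4*s)/3 − (4/3)·I. Substituting back brings back I: I = -exp(-3*s)*sin(4*s)/3 - 4*exp(-3*s)*cos(4*s)/9 − (16/9)·I.
Solving for I: (1 + 16/9)·I equals the remaining terms, so I = (9/25)·(-exp(-3*s)*sin(4*s)/3 - 4*exp(-3*s)*cos(4*s)/9).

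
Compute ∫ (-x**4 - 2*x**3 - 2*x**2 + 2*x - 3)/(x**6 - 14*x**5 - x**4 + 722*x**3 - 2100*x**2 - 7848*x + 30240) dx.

-1587*log(x - 7)/143 + 15473*log(x - 6)/2400 + 51*log(x - 5)/11 - 19*log(x + 4)/2200 + 317*log(x + 6)/13728 - 597/(40*x - 240) + C

Factor the denominator: (x - 7)*(x - 6)**2*(x - 5)*(x + 4)*(x + 6).
Partial-fraction decomposition: 317/(13728*(x + 6)) - 19/(2200*(x + 4)) + 51/(11*(x - 5)) + 15473/(2400*(x - 6)) + 597/(40*(x - 6)**2) - 1587/(143*(x - 7)).
Integrate each term; A/(x−a) gives A·log|x−a|; A/(x−a)² gives −A/(x−a).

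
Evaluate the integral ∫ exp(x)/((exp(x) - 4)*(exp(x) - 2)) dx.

Let u = e^x, du = e^x dx.
The integral becomes ∫ du/((u-4)(u-2)); decompose into partial fractions.

log(exp(x) - 4)/2 - log(exp(x) - 2)/2 + C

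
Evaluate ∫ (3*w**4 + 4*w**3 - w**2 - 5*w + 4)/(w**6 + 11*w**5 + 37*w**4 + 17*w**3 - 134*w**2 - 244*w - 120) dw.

Factor the denominator: (w - 2)*(w + 1)*(w + 2)**2*(w + 3)*(w + 5).
Partial-fraction decomposition: -197/(72*(w + 5)) + 29/(4*(w + 3)) - 307/(72*(w + 2)) + 13/(6*(w + 2)**2) - 7/(24*(w + 1)) + 1/(24*(w - 2)).
Integrate each term; A/(w−a) gives A·log|w−a|; A/(w−a)² gives −A/(w−a).

log(w - 2)/24 - 7*log(w + 1)/24 - 307*log(w + 2)/72 + 29*log(w + 3)/4 - 197*log(w + 5)/72 - 13/(6*w + 12) + C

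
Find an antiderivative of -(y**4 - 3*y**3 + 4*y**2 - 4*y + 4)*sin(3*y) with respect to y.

Use integration by parts with u = y**4 - 3*y**3 + 4*y**2 - 4*y + 4, dv = -sin(3*y) dy, so v = cos(3*y)/3.
Apply parts 4 times (tabular method): alternate signs, differentiate u down to 0, integrate dv up.

y**4*cos(3*y)/3 - 4*y**3*sin(3*y)/9 - y**3*cos(3*y) + y**2*sin(3*y) + 8*y**2*cos(3*y)/9 - 16*y*sin(3*y)/27 - 2*y*cos(3*y)/3 + 2*sin(3*y)/9 + 92*cos(3*y)/81 + C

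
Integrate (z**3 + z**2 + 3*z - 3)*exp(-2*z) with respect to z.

(-4*z**3 - 10*z**2 - 22*z + 1)*exp(-2*z)/8 + C

Use integration by parts with u = z**3 + z**2 + 3*z - 3, dv = exp(-2*z) dz, so v = -exp(-2*z)/2.
Apply parts 3 times (tabular method): alternate signs, differentiate u down to 0, integrate dv up.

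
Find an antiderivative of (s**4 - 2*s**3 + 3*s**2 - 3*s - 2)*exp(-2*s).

Use integration by parts with u = s**4 - 2*s**3 + 3*s**2 - 3*s - 2, dv = exp(-2*s) ds, so v = -exp(-2*s)/2.
Apply parts 4 times (tabular method): alternate signs, differentiate u down to 0, integrate dv up.

(-s**4 - 3*s**2 + 2)*exp(-2*s)/2 + C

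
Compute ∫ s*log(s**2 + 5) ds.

s**2*log(s**2 + 5)/2 - s**2/2 + 5*log(s**2 + 5)/2 + C

Let u = s**2 + 5, so du = (2*s) ds.
The integral becomes (1/2)·∫ log(u) du; integrate by parts with u′=log(u), dv′=du.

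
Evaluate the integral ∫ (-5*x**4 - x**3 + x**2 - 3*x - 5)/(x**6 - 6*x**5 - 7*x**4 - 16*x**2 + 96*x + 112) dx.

-2465*log(x - 7)/3816 + 19*log(x - 2)/96 - log(x + 1)/24 + 67*log(x + 2)/288 + 109*log(x**2 + 4)/848 - 191*atan(x/2)/848 + C

Factor the denominator: (x - 7)*(x - 2)*(x + 1)*(x + 2)*(x**2 + 4).
Partial-fraction decomposition: (109*x - 191)/(424*(x**2 + 4)) + 67/(288*(x + 2)) - 1/(24*(x + 1)) + 19/(96*(x - 2)) - 2465/(3816*(x - 7)).
Integrate each term; A/(x−a) gives A·log|x−a|; the (Bx+D)/(x²+p²) term gives a log and an atan.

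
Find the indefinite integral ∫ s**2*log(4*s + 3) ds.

s**3*log(4*s + 3)/3 - s**3/9 + s**2/8 - 3*s/16 + 9*log(4*s + 3)/64 + C

Use integration by parts with u = log(4*s + 3), dv = s**2 ds.
Then du = 4/(4*s + 3) ds and v = s**3/3.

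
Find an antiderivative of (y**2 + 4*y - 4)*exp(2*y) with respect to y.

(2*y**2 + 6*y - 11)*exp(2*y)/4 + C

Use integration by parts with u = y**2 + 4*y - 4, dv = exp(2*y) dy, so v = exp(2*y)/2.
Apply parts 2 times (tabular method): alternate signs, differentiate u down to 0, integrate dv up.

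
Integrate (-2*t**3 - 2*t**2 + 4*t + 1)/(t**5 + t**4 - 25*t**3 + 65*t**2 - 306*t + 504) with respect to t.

Factor the denominator: (t - 4)*(t - 2)*(t + 7)*(t**2 + 9).
Partial-fraction decomposition: (1851*t - 7621)/(18850*(t**2 + 9)) + 17/(174*(t + 7)) + 5/(78*(t - 2)) - 13/(50*(t - 4)).
Integrate each term; A/(t−a) gives A·log|t−a|; the (Bt+D)/(t²+p²) term gives a log and an atan.

-13*log(t - 4)/50 + 5*log(t - 2)/78 + 17*log(t + 7)/174 + 1851*log(t**2 + 9)/37700 - 7621*atan(t/3)/56550 + C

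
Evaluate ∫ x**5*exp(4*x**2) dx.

(8*x**4 - 4*x**2 + 1)*exp(4*x**2)/64 + C

Let u = x², du = 2x dx; rewrite as (1/2)∫ u^2·exp(4u) du.
Now integrate by parts 2 times.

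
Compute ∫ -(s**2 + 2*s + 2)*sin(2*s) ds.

Use integration by parts with u = s**2 + 2*s + 2, dv = -sin(2*s) ds, so v = cos(2*s)/2.
Apply parts 2 times (tabular method): alternate signs, differentiate u down to 0, integrate dv up.

s**2*cos(2*s)/2 - s*sin(2*s)/2 + s*cos(2*s) - sin(2*s)/2 + 3*cos(2*s)/4 + C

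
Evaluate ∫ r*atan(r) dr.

r**2*atan(r)/2 - r/2 + atan(r)/2 + C

Use integration by parts with u = arctan(r), dv = r dr.
Then du = 1/(r**2 + 1) dr.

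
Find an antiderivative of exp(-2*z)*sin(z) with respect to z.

-2*exp(-2*z)*sin(z)/5 - exp(-2*z)*cos(z)/5 + C

Let I denote the integral. Integrate by parts with u = sin(z), dv = exp(-2*z) dz, so v = -exp(-2*z)/2: I = -exp(-2*z)*sin(z)/2 + (1/2)·∫ exp(-2*z)*cos(z) dz.
Apply parts again with u = cos(z), dv = exp(-2*z) dz: ∫ exp(-2*z)*cos(z) dz = -exp(-2*z)*cos(z)/2 − (1/2)·I. Substituting back brings back I: I = -exp(-2*z)*sin(z)/2 - exp(-2*z)*cos(z)/4 − (1/4)·I.
Solving for I: (1 + 1/4)·I equals the remaining terms, so I = (4/5)·(-exp(-2*z)*sin(z)/2 - exp(-2*z)*cos(z)/4).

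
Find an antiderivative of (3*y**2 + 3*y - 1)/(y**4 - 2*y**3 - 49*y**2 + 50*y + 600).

Factor the denominator: (y - 6)*(y - 5)*(y + 4)*(y + 5).
Partial-fraction decomposition: -59/(110*(y + 5)) + 7/(18*(y + 4)) - 89/(90*(y - 5)) + 25/(22*(y - 6)).
Integrate each term: A/(y−a) contributes A·log|y−a|.

25*log(y - 6)/22 - 89*log(y - 5)/90 + 7*log(y + 4)/18 - 59*log(y + 5)/110 + C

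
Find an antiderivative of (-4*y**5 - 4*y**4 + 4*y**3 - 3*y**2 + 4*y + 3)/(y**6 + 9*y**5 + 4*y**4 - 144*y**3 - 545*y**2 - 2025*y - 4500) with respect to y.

Factor the denominator: (y - 5)*(y + 4)*(y + 5)**2*(y**2 + 9).
Partial-fraction decomposition: (127*y + 3207)/(2890*(y**2 + 9)) + 125369/(14450*(y + 5)) + 2352/(85*(y + 5)**2) - 551/(45*(y + 4)) - 107/(225*(y - 5)).
Integrate each term; A/(y−a) gives A·log|y−a|; the (By+D)/(y²+p²) term gives a log and an atan.

-107*log(y - 5)/225 - 551*log(y + 4)/45 + 125369*log(y + 5)/14450 + 127*log(y**2 + 9)/5780 + 1069*atan(y/3)/2890 - 2352/(85*y + 425) + C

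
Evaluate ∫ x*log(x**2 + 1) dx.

x**2*log(x**2 + 1)/2 - x**2/2 + log(x**2 + 1)/2 + C

Let u = x**2 + 1, so du = (2*x) dx.
The integral becomes (1/2)·∫ log(u) du; integrate by parts with u′=log(u), dv′=du.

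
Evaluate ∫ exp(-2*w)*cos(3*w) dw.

Let I denote the integral. Integrate by parts with u = cos(3*w), dv = exp(-2*w) dw, so v = -exp(-2*w)/2: I = -exp(-2*w)*cos(3*w)/2 − (3/2)·∫ exp(-2*w)*sin(3*w) dw.
Apply parts again with u = sin(3*w), dv = exp(-2*w) dw: ∫ exp(-2*w)*sin(3*w) dw = -exp(-2*w)*sin(3*w)/2 + (3/2)·I. Substituting back brings back I: I = 3*exp(-2*w)*sin(3*w)/4 - exp(-2*w)*cos(3*w)/2 − (9/4)·I.
Solving for I: (1 + 9/4)·I equals the remaining terms, so I = (4/13)·(3*exp(-2*w)*sin(3*w)/4 - exp(-2*w)*cos(3*w)/2).

3*exp(-2*w)*sin(3*w)/13 - 2*exp(-2*w)*cos(3*w)/13 + C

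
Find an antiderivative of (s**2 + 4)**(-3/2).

s/(4*sqrt(s**2 + 4)) + C

Substitute s = 2·tan(θ), so ds = 2·sec(θ)^2 dθ and the radical becomes sqrt(s**2 + 4) = 2·sec(θ) by the Pythagorean identity.
Integrate the resulting trig expression in θ, then back-substitute tan(θ) = s/2, sec(θ) = sqrt(s**2 + 4)/2 (absorbing any constant into C).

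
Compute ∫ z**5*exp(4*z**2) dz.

Let u = z², du = 2z dz; rewrite as (1/2)∫ u^2·exp(4u) du.
Now integrate by parts 2 times.

(8*z**4 - 4*z**2 + 1)*exp(4*z**2)/64 + C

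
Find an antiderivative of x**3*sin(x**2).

Let u = x², du = 2x dx; rewrite as (1/2)∫ u^1·sin(1u) du.
Now integrate by parts 1 time.

-x**2*cos(x**2)/2 + sin(x**2)/2 + C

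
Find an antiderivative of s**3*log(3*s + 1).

Use integration by parts with u = log(3*s + 1), dv = s**3 ds.
Then du = 3/(3*s + 1) ds and v = s**4/4.

s**4*log(3*s + 1)/4 - s**4/16 + s**3/36 - s**2/72 + s/108 - log(3*s + 1)/324 + C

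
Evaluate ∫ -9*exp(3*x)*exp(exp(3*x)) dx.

Let u = exp(3*x), so du = (3*exp(3*x)) dx.
Rewriting, the integral becomes -3·∫ e^u du = -3·e^u.
Substituting back, u = exp(3*x).

-3*exp(exp(3*x)) + C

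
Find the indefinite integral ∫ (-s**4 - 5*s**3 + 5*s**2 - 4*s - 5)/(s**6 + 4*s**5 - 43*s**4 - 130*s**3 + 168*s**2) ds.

Factor the denominator: s**2*(s - 6)*(s - 1)*(s + 4)*(s + 7).
Partial-fraction decomposition: 209/(7644*(s + 7)) + 31/(480*(s + 4)) + 1/(20*(s - 1)) - 89/(936*(s - 6)) - 661/(14112*s) - 5/(168*s**2).
Integrate each term; A/(s−a) gives A·log|s−a|; A/(s−a)² gives −A/(s−a).

-661*log(s)/14112 - 89*log(s - 6)/936 + log(s - 1)/20 + 31*log(s + 4)/480 + 209*log(s + 7)/7644 + 5/(168*s) + C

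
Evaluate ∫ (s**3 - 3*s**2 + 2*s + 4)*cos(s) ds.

Use integration by parts with u = s**3 - 3*s**2 + 2*s + 4, dv = cos(s) ds, so v = sin(s).
Apply parts 3 times (tabular method): alternate signs, differentiate u down to 0, integrate dv up.

s**3*sin(s) - 3*s**2*sin(s) + 3*s**2*cos(s) - 4*s*sin(s) - 6*s*cos(s) + 10*sin(s) - 4*cos(s) + C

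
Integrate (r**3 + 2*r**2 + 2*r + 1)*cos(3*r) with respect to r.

r**3*sin(3*r)/3 + 2*r**2*sin(3*r)/3 + r**2*cos(3*r)/3 + 4*r*sin(3*r)/9 + 4*r*cos(3*r)/9 + 5*sin(3*r)/27 + 4*cos(3*r)/27 + C

Use integration by parts with u = r**3 + 2*r**2 + 2*r + 1, dv = cos(3*r) dr, so v = sin(3*r)/3.
Apply parts 3 times (tabular method): alternate signs, differentiate u down to 0, integrate dv up.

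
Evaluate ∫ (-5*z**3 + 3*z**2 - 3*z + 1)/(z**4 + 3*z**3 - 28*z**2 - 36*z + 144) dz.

-283*log(z - 4)/140 + 33*log(z - 2)/80 + 172*log(z + 3)/105 - 1207*log(z + 6)/240 + C

Factor the denominator: (z - 4)*(z - 2)*(z + 3)*(z + 6).
Partial-fraction decomposition: -1207/(240*(z + 6)) + 172/(105*(z + 3)) + 33/(80*(z - 2)) - 283/(140*(z - 4)).
Integrate each term: A/(z−a) contributes A·log|z−a|.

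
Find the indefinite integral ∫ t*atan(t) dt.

t**2*atan(t)/2 - t/2 + atan(t)/2 + C

Use integration by parts with u = arctan(t), dv = t dt.
Then du = 1/(t**2 + 1) dt.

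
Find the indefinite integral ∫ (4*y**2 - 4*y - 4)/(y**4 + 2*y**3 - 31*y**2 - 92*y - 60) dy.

Factor the denominator: (y - 6)*(y + 1)*(y + 2)*(y + 5).
Partial-fraction decomposition: -29/(33*(y + 5)) + 5/(6*(y + 2)) - 1/(7*(y + 1)) + 29/(154*(y - 6)).
Integrate each term: A/(y−a) contributes A·log|y−a|.

29*log(y - 6)/154 - log(y + 1)/7 + 5*log(y + 2)/6 - 29*log(y + 5)/33 + C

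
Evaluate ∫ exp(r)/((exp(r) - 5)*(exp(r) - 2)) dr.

Let u = e^r, du = e^r dr.
The integral becomes ∫ du/((u-2)(u-5)); decompose into partial fractions.

log(exp(r) - 5)/3 - log(exp(r) - 2)/3 + C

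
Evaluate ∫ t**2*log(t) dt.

t**3*log(t)/3 - t**3/9 + C

Use integration by parts with u = log(t), dv = t**2 dt.
Then du = 1/t dt and v = t**3/3.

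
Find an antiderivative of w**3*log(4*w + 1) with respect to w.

w**4*log(4*w + 1)/4 - w**4/16 + w**3/48 - w**2/128 + w/256 - log(4*w + 1)/1024 + C

Use integration by parts with u = log(4*w + 1), dv = w**3 dw.
Then du = 4/(4*w + 1) dw and v = w**4/4.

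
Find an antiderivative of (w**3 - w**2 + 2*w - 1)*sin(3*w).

Use integration by parts with u = w**3 - w**2 + 2*w - 1, dv = sin(3*w) dw, so v = -cos(3*w)/3.
Apply parts 3 times (tabular method): alternate signs, differentiate u down to 0, integrate dv up.

-w**3*cos(3*w)/3 + w**2*sin(3*w)/3 + w**2*cos(3*w)/3 - 2*w*sin(3*w)/9 - 4*w*cos(3*w)/9 + 4*sin(3*w)/27 + 7*cos(3*w)/27 + C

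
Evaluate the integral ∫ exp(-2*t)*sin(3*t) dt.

Let I denote the integral. Integrate by parts with u = sin(3*t), dv = exp(-2*t) dt, so v = -exp(-2*t)/2: I = -exp(-2*t)*sin(3*t)/2 + (3/2)·∫ exp(-2*t)*cos(3*t) dt.
Apply parts again with u = cos(3*t), dv = exp(-2*t) dt: ∫ exp(-2*t)*cos(3*t) dt = -exp(-2*t)*cos(3*t)/2 − (3/2)·I. Substituting back brings back I: I = -exp(-2*t)*sin(3*t)/2 - 3*exp(-2*t)*cos(3*t)/4 − (9/4)·I.
Solving for I: (1 + 9/4)·I equals the remaining terms, so I = (4/13)·(-exp(-2*t)*sin(3*t)/2 - 3*exp(-2*t)*cos(3*t)/4).

-2*exp(-2*t)*sin(3*t)/13 - 3*exp(-2*t)*cos(3*t)/13 + C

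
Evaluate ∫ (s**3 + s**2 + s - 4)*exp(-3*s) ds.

(-9*s**3 - 18*s**2 - 21*s + 29)*exp(-3*s)/27 + C

Use integration by parts with u = s**3 + s**2 + s - 4, dv = exp(-3*s) ds, so v = -exp(-3*s)/3.
Apply parts 3 times (tabular method): alternate signs, differentiate u down to 0, integrate dv up.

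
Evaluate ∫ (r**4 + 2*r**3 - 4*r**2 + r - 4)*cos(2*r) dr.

Use integration by parts with u = r**4 + 2*r**3 - 4*r**2 + r - 4, dv = cos(2*r) dr, so v = sin(2*r)/2.
Apply parts 4 times (tabular method): alternate signs, differentiate u down to 0, integrate dv up.

r**4*sin(2*r)/2 + r**3*sin(2*r) + r**3*cos(2*r) - 7*r**2*sin(2*r)/2 + 3*r**2*cos(2*r)/2 - r*sin(2*r) - 7*r*cos(2*r)/2 - sin(2*r)/4 - cos(2*r)/2 + C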